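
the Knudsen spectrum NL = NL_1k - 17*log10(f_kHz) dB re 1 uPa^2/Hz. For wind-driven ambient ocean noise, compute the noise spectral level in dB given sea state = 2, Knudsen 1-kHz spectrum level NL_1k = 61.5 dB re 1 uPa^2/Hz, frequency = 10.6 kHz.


NL = NL_1k - 17*log10(f_kHz) = 61.5 - 17*log10(10.6) = 61.5 - (17.43) = 44.07

44.07 dB


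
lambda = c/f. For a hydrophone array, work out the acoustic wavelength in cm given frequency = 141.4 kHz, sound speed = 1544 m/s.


lambda = c/f = 1544 / 141400 = 0.0109 m = 1.09 cm

1.09 cm


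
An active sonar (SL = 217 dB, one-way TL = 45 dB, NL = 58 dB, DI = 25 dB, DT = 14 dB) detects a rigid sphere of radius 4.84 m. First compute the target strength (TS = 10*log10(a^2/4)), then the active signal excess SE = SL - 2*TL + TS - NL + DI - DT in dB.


Step 1: TS = 10*log10(4.84^2/4) = 7.68 dB
Step 2: SE = SL - 2*TL + TS - NL + DI - DT = 217 - 2*45 + (7.68) - 58 + 25 - 14 = 87.68

87.68 dB


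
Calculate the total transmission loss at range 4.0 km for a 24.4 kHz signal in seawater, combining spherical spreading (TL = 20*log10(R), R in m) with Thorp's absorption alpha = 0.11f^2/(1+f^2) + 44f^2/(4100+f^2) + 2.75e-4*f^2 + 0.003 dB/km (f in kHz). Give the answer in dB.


95.46 dB


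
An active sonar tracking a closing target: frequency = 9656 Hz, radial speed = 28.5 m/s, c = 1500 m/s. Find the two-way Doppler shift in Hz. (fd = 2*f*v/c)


fd = 2*f*v/c = 2 * 9656 * 28.5 / 1500 = 366.93

366.93 Hz


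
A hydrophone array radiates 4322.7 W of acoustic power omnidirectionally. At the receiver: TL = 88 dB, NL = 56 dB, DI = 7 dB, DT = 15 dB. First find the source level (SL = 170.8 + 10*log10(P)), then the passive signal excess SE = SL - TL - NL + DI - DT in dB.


Step 1: SL = 170.8 + 10*log10(4322.7) = 207.16 dB
Step 2: SE = SL - TL - NL + DI - DT = 207.16 - 88 - 56 + 7 - 15 = 55.16

55.16 dB


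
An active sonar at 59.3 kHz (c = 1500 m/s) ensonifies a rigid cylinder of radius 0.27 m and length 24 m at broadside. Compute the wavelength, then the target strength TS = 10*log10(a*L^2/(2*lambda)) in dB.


Step 1: lambda = c/f = 1500/59300 = 0.0253 m
Step 2: TS = 10*log10(a*L^2/(2*lambda)) = 10*log10(0.27*24^2/(2*0.0253)) = 34.88

34.88 dB


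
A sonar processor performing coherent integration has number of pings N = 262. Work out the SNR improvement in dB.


Gain = 10*log10(262) = 24.18

24.18 dB


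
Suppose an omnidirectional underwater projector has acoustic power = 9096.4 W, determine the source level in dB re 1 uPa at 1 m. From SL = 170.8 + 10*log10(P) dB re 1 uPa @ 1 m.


SL = 170.8 + 10*log10(9096.4) = 170.8 + 39.59 = 210.39

210.39 dB


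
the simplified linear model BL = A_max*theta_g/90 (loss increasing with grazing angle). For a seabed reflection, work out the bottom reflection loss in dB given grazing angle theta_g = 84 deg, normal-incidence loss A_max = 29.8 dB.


27.81 dB


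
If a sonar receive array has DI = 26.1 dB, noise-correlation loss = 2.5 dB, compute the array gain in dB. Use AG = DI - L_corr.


23.6 dB


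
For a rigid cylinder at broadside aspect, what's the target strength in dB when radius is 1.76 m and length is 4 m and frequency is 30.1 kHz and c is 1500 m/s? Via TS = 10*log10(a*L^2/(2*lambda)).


lambda = 1500/30100 = 0.04983 m
TS = 10*log10(1.76*4^2/(2*0.04983)) = 24.51

24.51 dB


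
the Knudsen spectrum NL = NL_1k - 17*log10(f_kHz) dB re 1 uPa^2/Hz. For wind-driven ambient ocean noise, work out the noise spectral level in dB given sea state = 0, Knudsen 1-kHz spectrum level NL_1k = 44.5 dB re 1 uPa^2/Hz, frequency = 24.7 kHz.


NL = NL_1k - 17*log10(f_kHz) = 44.5 - 17*log10(24.7) = 44.5 - (23.68) = 20.82

20.82 dB


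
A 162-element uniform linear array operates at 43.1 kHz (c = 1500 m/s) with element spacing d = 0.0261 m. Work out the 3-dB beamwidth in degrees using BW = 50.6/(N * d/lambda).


Step 1: lambda = 1500/43100 = 0.0348 m
Step 2: d/lambda = 0.0261/0.0348 = 0.75
Step 3: BW = 50.6/(N * d/lambda) = 50.6/(162 * 0.75) = 0.42

0.42 deg


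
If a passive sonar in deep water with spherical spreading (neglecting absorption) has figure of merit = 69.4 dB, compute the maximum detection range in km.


At max range FOM = TL, so 20*log10(R) = 69.4
R = 10^(69.4/20) = 2951.21 m = 2.95 km

2.95 km


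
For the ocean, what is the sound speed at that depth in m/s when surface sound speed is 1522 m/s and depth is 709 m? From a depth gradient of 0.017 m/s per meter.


c = 1522 + 0.017 * 709 = 1534.053

1534.053 m/s


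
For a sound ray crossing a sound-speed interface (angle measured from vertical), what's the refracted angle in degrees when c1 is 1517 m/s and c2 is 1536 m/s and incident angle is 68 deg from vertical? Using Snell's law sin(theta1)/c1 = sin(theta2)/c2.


sin(theta2) = (c2/c1)*sin(theta1) = (1536/1517)*sin(68 deg) = 0.9388
theta2 = arcsin(0.9388) = 69.85

69.85 deg


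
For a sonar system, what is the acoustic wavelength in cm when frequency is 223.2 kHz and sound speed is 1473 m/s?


lambda = c/f = 1473 / 223200 = 0.0066 m = 0.66 cm

0.66 cm


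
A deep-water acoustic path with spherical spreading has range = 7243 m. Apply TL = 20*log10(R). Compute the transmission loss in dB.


TL = 20*log10(7243) = 77.2

77.2 dB


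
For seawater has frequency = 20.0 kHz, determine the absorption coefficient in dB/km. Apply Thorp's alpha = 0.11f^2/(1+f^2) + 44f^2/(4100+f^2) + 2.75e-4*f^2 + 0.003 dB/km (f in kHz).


4.134 dB/km


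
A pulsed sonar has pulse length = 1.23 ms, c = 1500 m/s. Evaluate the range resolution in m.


dR = c*tau/2 = 1500 * 1.23e-3 / 2 = 0.9225

0.9225 m


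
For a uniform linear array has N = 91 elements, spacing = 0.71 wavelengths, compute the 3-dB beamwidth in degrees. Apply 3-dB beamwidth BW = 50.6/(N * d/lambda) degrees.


BW = 50.6 / (91 * 0.71) = 50.6 / 64.61 = 0.78

0.78 deg


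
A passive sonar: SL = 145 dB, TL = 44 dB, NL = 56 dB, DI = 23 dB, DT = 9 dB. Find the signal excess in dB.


SE = SL - TL - NL + DI - DT = 145 - 44 - 56 + 23 - 9 = 59

59 dB


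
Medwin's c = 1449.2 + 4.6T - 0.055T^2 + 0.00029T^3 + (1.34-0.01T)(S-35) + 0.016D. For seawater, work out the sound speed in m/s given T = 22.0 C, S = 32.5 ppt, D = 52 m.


1524.9 m/s


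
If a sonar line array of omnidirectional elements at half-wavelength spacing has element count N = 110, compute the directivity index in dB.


DI = 10*log10(110) = 20.41

20.41 dB


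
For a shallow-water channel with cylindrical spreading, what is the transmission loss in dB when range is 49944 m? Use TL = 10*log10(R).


TL = 10*log10(49944) = 46.98

46.98 dB


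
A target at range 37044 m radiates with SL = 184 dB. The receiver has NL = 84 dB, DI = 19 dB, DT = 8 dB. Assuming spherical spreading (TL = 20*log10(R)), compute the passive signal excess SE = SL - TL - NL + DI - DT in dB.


19.63 dB


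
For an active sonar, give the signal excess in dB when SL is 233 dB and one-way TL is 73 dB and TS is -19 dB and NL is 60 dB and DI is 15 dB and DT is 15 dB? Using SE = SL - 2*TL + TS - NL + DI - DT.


SE = SL - 2*TL + TS - NL + DI - DT = 233 - 2*73 + (-19) - 60 + 15 - 15 = 8

8 dB


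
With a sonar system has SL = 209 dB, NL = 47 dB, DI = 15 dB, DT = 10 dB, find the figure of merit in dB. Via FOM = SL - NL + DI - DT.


FOM = SL - NL + DI - DT = 209 - 47 + 15 - 10 = 167

167 dB


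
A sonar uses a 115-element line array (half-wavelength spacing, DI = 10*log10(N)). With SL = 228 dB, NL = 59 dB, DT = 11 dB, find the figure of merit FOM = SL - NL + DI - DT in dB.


Step 1: DI = 10*log10(115) = 20.61 dB
Step 2: FOM = SL - NL + DI - DT = 228 - 59 + 20.61 - 11 = 178.61

178.61 dB


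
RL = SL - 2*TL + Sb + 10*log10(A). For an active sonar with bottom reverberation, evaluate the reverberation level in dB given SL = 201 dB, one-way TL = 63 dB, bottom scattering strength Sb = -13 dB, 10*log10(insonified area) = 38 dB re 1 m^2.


100 dB


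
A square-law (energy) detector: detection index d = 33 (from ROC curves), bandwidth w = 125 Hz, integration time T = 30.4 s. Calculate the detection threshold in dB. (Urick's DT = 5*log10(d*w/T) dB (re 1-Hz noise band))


10.66 dB


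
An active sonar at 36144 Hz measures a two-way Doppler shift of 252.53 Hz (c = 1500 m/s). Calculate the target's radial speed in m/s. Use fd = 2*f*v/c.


From fd = 2*f*v/c, v = c*fd/(2*f) = 1500 * 252.53 / (2*36144) = 5.24

5.24 m/s


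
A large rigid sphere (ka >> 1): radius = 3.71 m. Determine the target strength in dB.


TS = 10*log10(3.71^2 / 4) = 10*log10(3.441025) = 5.37

5.37 dB


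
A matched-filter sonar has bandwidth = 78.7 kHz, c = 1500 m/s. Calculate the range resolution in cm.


dR = c/(2*BW) = 1500 / (2 * 78.7e3) = 0.0095 m = 0.95 cm

0.95 cm


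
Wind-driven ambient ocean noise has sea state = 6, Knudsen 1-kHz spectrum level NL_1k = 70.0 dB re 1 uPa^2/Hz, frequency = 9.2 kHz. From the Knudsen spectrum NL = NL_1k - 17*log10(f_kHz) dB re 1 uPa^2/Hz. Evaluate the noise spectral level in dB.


NL = NL_1k - 17*log10(f_kHz) = 70.0 - 17*log10(9.2) = 70.0 - (16.38) = 53.62

53.62 dB


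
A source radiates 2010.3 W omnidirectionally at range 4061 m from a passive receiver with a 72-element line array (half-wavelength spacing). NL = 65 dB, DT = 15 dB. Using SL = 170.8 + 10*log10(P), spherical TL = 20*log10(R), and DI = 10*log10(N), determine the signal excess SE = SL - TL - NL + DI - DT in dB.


70.23 dB


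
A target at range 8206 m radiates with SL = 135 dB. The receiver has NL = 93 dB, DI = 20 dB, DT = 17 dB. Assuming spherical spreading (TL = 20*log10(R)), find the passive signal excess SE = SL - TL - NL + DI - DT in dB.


-33.28 dB


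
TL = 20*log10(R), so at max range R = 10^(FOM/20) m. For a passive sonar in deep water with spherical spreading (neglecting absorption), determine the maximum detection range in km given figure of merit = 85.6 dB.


At max range FOM = TL, so 20*log10(R) = 85.6
R = 10^(85.6/20) = 19054.61 m = 19.05 km

19.05 km


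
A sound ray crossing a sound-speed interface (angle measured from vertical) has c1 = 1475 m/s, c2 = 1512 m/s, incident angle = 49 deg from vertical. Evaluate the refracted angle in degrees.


50.68 deg


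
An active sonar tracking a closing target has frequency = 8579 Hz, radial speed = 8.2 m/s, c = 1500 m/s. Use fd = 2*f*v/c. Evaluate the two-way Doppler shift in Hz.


93.8 Hz


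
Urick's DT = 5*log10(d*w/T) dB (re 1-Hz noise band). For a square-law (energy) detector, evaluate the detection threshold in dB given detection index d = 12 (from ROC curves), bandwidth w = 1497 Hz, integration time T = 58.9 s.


DT = 5*log10(d*w/T) = 5*log10(12 * 1497 / 58.9) = 5*log10(304.99) = 12.42

12.42 dB


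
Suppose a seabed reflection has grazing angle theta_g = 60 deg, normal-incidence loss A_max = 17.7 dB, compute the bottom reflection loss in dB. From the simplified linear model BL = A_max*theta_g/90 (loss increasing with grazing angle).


BL = A_max * theta_g / 90 = 17.7 * 60 / 90 = 11.8

11.8 dB


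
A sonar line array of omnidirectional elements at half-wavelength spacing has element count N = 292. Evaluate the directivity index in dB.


DI = 10*log10(292) = 24.65

24.65 dB


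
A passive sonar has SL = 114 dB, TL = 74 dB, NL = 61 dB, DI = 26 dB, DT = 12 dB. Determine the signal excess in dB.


SE = SL - TL - NL + DI - DT = 114 - 74 - 61 + 26 - 12 = -7

-7 dB


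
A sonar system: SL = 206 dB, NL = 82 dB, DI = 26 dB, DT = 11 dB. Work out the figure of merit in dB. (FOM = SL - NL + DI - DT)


139 dB


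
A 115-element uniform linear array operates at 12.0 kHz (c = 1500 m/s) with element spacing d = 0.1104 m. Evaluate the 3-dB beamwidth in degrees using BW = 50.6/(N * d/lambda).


Step 1: lambda = 1500/12000 = 0.125 m
Step 2: d/lambda = 0.1104/0.125 = 0.8832
Step 3: BW = 50.6/(N * d/lambda) = 50.6/(115 * 0.8832) = 0.5

0.5 deg


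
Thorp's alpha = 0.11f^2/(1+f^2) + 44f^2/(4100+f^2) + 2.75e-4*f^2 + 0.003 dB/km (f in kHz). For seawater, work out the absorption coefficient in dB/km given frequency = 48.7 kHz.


f^2 = 2371.69
alpha = 0.11*2371.69/(1+2371.69) + 44*2371.69/(4100+2371.69) + 2.75e-4*2371.69 + 0.003 = 16.89

16.89 dB/km


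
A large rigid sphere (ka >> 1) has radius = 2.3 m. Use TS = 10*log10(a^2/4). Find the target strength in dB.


TS = 10*log10(2.3^2 / 4) = 10*log10(1.3225) = 1.21

1.21 dB


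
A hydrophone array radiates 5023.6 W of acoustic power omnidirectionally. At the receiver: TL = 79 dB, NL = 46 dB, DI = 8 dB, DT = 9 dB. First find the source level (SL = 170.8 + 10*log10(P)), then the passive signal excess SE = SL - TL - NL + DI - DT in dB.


Step 1: SL = 170.8 + 10*log10(5023.6) = 207.81 dB
Step 2: SE = SL - TL - NL + DI - DT = 207.81 - 79 - 46 + 8 - 9 = 81.81

81.81 dB


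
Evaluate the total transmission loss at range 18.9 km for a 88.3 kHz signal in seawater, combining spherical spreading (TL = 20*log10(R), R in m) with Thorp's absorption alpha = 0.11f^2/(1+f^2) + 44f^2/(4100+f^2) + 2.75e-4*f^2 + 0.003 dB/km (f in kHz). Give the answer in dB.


Step 1 (Thorp): alpha = 0.11*7796.89/(1+7796.89) + 44*7796.89/(4100+7796.89) + 2.75e-4*7796.89 + 0.003 = 31.0935 dB/km
Step 2: TL_spread = 20*log10(18900) = 85.53 dB
Step 3: TL_abs = alpha*R = 31.0935 * 18.9 = 587.67 dB
Step 4: TL_total = 85.53 + 587.67 = 673.2

673.2 dB


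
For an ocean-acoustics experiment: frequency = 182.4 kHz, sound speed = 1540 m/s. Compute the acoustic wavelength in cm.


0.84 cm


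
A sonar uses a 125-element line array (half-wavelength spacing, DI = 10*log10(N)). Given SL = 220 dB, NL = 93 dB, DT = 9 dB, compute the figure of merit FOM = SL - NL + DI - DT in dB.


138.97 dB


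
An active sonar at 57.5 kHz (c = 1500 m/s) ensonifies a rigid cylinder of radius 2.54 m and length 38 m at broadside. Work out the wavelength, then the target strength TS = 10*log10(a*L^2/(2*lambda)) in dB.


Step 1: lambda = c/f = 1500/57500 = 0.02609 m
Step 2: TS = 10*log10(a*L^2/(2*lambda)) = 10*log10(2.54*38^2/(2*0.02609)) = 48.47

48.47 dB


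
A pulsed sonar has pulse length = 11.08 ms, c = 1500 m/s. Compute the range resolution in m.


dR = c*tau/2 = 1500 * 11.08e-3 / 2 = 8.31

8.31 m


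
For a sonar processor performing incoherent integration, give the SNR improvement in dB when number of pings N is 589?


Gain = 5*log10(589) = 13.85

13.85 dB


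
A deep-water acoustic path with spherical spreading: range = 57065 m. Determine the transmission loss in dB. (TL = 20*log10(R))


TL = 20*log10(57065) = 95.13

95.13 dB


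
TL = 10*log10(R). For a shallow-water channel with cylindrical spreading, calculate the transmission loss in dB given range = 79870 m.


TL = 10*log10(79870) = 49.02

49.02 dB


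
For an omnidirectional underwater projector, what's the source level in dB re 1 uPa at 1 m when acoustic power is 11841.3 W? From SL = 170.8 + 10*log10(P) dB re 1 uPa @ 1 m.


SL = 170.8 + 10*log10(11841.3) = 170.8 + 40.73 = 211.53

211.53 dB


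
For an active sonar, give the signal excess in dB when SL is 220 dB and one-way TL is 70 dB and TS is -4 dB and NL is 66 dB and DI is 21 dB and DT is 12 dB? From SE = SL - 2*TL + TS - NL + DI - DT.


SE = SL - 2*TL + TS - NL + DI - DT = 220 - 2*70 + (-4) - 66 + 21 - 12 = 19

19 dB


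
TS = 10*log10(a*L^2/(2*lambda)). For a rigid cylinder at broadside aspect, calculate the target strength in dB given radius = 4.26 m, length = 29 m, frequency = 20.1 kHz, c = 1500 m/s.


lambda = 1500/20100 = 0.07463 m
TS = 10*log10(4.26*29^2/(2*0.07463)) = 43.8

43.8 dB


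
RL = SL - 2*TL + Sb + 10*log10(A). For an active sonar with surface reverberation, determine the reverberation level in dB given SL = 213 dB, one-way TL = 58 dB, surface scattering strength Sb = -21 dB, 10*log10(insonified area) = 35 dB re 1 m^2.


RL = SL - 2*TL + Sb + 10*log10(A) = 213 - 2*58 + (-21) + 35 = 111

111 dB


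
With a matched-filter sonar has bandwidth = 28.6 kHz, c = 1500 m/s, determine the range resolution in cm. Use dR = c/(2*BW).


dR = c/(2*BW) = 1500 / (2 * 28.6e3) = 0.0262 m = 2.62 cm

2.62 cm


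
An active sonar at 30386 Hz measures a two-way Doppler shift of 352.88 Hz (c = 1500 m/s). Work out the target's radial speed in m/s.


8.71 m/s


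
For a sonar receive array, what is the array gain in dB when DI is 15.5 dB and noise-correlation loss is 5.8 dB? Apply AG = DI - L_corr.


AG = DI - L_corr = 15.5 - 5.8 = 9.7

9.7 dB


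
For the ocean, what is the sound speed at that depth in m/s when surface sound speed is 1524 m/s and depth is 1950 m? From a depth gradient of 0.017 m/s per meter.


1557.15 m/s


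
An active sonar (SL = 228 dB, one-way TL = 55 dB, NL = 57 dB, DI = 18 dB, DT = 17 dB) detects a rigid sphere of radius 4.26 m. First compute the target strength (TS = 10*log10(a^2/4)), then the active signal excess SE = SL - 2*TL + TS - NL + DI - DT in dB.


Step 1: TS = 10*log10(4.26^2/4) = 6.57 dB
Step 2: SE = SL - 2*TL + TS - NL + DI - DT = 228 - 2*55 + (6.57) - 57 + 18 - 17 = 68.57

68.57 dB


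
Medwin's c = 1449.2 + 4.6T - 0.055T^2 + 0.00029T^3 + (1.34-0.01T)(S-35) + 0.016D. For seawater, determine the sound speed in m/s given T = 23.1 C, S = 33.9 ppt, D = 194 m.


c = 1449.2 + 4.6*23.1 - 0.055*23.1^2 + 0.00029*23.1^3 + (1.34 - 0.01*23.1)*(33.9 - 35) + 0.016*194 = 1531.57

1531.57 m/s


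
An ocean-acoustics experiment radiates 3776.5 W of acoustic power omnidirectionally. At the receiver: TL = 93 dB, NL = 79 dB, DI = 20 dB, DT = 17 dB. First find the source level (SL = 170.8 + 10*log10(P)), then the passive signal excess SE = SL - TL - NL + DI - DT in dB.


Step 1: SL = 170.8 + 10*log10(3776.5) = 206.57 dB
Step 2: SE = SL - TL - NL + DI - DT = 206.57 - 93 - 79 + 20 - 17 = 37.57

37.57 dB


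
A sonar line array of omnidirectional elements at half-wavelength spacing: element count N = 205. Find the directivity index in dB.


DI = 10*log10(205) = 23.12

23.12 dB


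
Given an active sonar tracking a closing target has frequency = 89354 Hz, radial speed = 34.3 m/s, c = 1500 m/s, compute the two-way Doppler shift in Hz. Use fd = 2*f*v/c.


fd = 2*f*v/c = 2 * 89354 * 34.3 / 1500 = 4086.46

4086.46 Hz


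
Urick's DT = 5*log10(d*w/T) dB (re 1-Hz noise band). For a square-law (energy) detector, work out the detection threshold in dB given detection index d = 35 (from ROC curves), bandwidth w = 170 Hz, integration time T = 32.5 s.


11.31 dB


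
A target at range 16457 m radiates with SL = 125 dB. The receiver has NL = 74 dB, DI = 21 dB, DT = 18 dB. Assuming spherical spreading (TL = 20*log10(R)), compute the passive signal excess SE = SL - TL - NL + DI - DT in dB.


Step 1: TL = 20*log10(16457) = 84.33 dB
Step 2: SE = 125 - 84.33 - 74 + 21 - 18 = -30.33

-30.33 dB


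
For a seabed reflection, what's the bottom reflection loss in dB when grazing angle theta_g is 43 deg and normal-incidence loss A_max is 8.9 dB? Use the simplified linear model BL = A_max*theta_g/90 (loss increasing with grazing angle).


4.25 dB


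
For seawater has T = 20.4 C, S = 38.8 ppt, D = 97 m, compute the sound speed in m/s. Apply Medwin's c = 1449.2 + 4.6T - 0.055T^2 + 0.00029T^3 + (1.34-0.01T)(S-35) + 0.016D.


c = 1449.2 + 4.6*20.4 - 0.055*20.4^2 + 0.00029*20.4^3 + (1.34 - 0.01*20.4)*(38.8 - 35) + 0.016*97 = 1528.48

1528.48 m/s


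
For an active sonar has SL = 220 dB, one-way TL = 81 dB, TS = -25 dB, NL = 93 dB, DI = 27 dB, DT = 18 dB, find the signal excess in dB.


-51 dB


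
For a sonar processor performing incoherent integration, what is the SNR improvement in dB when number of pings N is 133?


Gain = 5*log10(133) = 10.62

10.62 dB


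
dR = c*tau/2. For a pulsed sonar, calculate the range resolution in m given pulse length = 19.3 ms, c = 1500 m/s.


14.475 m


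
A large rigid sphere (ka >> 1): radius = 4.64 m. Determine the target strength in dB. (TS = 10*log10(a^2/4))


TS = 10*log10(4.64^2 / 4) = 10*log10(5.3824) = 7.31

7.31 dB


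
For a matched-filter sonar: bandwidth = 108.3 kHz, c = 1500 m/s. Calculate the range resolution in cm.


0.69 cm


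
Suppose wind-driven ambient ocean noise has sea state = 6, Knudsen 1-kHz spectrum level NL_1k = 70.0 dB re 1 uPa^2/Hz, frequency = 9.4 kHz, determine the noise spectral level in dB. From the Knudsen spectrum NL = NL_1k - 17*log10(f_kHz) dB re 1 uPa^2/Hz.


53.46 dB


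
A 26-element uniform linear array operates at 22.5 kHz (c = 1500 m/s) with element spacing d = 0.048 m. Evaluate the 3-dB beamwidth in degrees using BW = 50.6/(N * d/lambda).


Step 1: lambda = 1500/22500 = 0.06667 m
Step 2: d/lambda = 0.048/0.06667 = 0.72
Step 3: BW = 50.6/(N * d/lambda) = 50.6/(26 * 0.72) = 2.7

2.7 deg


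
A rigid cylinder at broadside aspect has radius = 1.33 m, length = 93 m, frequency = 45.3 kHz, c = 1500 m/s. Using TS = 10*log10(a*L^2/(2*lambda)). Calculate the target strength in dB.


lambda = 1500/45300 = 0.03311 m
TS = 10*log10(1.33*93^2/(2*0.03311)) = 52.4

52.4 dB


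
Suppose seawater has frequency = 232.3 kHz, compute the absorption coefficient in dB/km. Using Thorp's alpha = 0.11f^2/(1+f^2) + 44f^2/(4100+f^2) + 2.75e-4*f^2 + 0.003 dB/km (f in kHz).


55.846 dB/km


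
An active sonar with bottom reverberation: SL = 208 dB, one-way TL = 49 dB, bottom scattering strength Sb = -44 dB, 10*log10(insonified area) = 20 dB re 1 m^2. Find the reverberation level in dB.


86 dB


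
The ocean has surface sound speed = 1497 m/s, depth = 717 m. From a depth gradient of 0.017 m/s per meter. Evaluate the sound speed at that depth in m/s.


c = 1497 + 0.017 * 717 = 1509.189

1509.189 m/s


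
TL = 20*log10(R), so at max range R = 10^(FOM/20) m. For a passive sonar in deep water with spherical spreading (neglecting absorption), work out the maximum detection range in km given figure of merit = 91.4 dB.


At max range FOM = TL, so 20*log10(R) = 91.4
R = 10^(91.4/20) = 37153.52 m = 37.15 km

37.15 km


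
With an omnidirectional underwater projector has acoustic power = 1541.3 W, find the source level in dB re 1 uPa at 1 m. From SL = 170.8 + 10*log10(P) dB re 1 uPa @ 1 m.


SL = 170.8 + 10*log10(1541.3) = 170.8 + 31.88 = 202.68

202.68 dB


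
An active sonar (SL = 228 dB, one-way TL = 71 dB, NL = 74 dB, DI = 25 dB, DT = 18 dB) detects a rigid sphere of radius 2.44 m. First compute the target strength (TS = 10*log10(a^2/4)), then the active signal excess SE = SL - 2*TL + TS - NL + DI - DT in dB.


Step 1: TS = 10*log10(2.44^2/4) = 1.73 dB
Step 2: SE = SL - 2*TL + TS - NL + DI - DT = 228 - 2*71 + (1.73) - 74 + 25 - 18 = 20.73

20.73 dB


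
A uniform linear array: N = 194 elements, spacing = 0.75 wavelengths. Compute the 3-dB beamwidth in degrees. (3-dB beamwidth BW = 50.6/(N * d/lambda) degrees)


0.35 deg


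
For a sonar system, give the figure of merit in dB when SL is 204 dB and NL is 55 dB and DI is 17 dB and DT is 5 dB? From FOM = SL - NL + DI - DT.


FOM = SL - NL + DI - DT = 204 - 55 + 17 - 5 = 161

161 dB


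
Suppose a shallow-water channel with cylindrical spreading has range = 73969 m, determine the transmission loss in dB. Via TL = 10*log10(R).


TL = 10*log10(73969) = 48.69

48.69 dB


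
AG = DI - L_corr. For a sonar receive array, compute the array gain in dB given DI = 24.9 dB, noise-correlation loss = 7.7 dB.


AG = DI - L_corr = 24.9 - 7.7 = 17.2

17.2 dB


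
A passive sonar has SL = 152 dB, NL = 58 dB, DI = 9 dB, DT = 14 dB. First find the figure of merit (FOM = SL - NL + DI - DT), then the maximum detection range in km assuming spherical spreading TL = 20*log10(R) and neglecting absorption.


Step 1: FOM = SL - NL + DI - DT = 152 - 58 + 9 - 14 = 89 dB
Step 2: at max range FOM = TL = 20*log10(R), so R = 10^(89/20) = 28183.83 m = 28.18 km

28.18 km


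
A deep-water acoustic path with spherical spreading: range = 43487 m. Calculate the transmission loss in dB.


TL = 20*log10(43487) = 92.77

92.77 dB


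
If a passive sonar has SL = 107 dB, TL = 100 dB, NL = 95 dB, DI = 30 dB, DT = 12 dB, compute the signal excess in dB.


SE = SL - TL - NL + DI - DT = 107 - 100 - 95 + 30 - 12 = -70

-70 dB


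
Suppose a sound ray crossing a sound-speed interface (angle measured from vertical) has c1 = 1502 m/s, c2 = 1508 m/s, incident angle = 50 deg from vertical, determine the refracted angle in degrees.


50.27 deg


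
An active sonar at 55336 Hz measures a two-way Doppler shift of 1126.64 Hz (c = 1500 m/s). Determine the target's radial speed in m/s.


15.27 m/s


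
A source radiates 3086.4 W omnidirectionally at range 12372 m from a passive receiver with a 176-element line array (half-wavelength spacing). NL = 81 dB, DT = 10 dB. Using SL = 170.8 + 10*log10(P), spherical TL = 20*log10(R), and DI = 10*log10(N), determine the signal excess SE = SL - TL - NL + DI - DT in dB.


Step 1: SL = 170.8 + 10*log10(3086.4) = 205.69 dB
Step 2: TL = 20*log10(12372) = 81.85 dB
Step 3: DI = 10*log10(176) = 22.46 dB
Step 4: SE = SL - TL - NL + DI - DT = 205.69 - 81.85 - 81 + 22.46 - 10 = 55.3

55.3 dB


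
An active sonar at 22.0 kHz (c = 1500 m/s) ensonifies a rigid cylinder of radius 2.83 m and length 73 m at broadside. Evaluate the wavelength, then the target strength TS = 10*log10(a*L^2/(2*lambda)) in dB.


Step 1: lambda = c/f = 1500/22000 = 0.06818 m
Step 2: TS = 10*log10(a*L^2/(2*lambda)) = 10*log10(2.83*73^2/(2*0.06818)) = 50.44

50.44 dB


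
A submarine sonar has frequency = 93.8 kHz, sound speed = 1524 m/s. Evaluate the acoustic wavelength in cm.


lambda = c/f = 1524 / 93800 = 0.0162 m = 1.62 cm

1.62 cm


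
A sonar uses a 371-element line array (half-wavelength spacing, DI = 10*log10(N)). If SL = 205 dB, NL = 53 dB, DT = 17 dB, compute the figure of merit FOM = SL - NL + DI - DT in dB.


Step 1: DI = 10*log10(371) = 25.69 dB
Step 2: FOM = SL - NL + DI - DT = 205 - 53 + 25.69 - 17 = 160.69

160.69 dB


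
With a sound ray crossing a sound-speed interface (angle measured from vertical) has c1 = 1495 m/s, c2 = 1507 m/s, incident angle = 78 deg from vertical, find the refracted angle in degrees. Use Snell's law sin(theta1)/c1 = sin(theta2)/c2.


80.4 deg


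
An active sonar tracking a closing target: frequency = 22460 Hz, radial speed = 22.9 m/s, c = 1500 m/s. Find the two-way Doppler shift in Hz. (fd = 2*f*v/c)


685.78 Hz


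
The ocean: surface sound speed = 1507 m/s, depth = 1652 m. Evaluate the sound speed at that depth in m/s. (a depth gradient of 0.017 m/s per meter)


c = 1507 + 0.017 * 1652 = 1535.084

1535.084 m/s


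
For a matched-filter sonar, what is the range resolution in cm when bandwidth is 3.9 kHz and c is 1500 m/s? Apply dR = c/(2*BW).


dR = c/(2*BW) = 1500 / (2 * 3.9e3) = 0.1923 m = 19.23 cm

19.23 cm


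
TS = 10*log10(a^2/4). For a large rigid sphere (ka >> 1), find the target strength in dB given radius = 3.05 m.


TS = 10*log10(3.05^2 / 4) = 10*log10(2.325625) = 3.67

3.67 dB


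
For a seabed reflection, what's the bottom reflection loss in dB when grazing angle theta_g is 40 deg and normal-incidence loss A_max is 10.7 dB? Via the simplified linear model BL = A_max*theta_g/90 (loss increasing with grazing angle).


4.76 dB


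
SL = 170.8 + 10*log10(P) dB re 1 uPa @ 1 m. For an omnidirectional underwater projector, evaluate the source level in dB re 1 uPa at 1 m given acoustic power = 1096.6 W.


SL = 170.8 + 10*log10(1096.6) = 170.8 + 30.4 = 201.2

201.2 dB


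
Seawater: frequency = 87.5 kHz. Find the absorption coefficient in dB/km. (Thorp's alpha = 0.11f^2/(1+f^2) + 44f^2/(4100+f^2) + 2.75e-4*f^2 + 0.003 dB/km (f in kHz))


30.873 dB/km


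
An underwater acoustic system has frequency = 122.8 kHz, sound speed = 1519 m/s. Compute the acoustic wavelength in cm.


lambda = c/f = 1519 / 122800 = 0.0124 m = 1.24 cm

1.24 cm


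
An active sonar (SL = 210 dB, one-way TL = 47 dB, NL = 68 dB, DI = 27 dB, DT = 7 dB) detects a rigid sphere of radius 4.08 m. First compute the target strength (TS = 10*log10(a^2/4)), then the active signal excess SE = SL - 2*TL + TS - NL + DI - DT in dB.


Step 1: TS = 10*log10(4.08^2/4) = 6.19 dB
Step 2: SE = SL - 2*TL + TS - NL + DI - DT = 210 - 2*47 + (6.19) - 68 + 27 - 7 = 74.19

74.19 dB


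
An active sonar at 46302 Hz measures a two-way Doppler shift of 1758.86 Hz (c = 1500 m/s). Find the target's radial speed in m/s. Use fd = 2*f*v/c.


From fd = 2*f*v/c, v = c*fd/(2*f) = 1500 * 1758.86 / (2*46302) = 28.49

28.49 m/s


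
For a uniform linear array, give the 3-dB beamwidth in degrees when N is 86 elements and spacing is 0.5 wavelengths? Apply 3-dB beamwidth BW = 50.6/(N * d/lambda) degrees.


BW = 50.6 / (86 * 0.5) = 50.6 / 43.0 = 1.18

1.18 deg


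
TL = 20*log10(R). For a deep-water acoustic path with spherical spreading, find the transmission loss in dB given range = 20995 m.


86.44 dB


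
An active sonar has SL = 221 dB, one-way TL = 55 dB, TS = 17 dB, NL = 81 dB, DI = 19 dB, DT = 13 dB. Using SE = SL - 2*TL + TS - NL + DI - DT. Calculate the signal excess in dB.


SE = SL - 2*TL + TS - NL + DI - DT = 221 - 2*55 + (17) - 81 + 19 - 13 = 53

53 dB


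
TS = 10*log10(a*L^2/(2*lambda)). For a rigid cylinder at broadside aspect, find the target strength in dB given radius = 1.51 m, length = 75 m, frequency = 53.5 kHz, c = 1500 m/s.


lambda = 1500/53500 = 0.02804 m
TS = 10*log10(1.51*75^2/(2*0.02804)) = 51.8

51.8 dB


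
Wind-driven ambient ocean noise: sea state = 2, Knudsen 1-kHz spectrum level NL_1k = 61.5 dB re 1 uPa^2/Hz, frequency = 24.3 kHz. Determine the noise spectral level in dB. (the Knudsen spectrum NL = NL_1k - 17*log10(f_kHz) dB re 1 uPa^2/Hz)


NL = NL_1k - 17*log10(f_kHz) = 61.5 - 17*log10(24.3) = 61.5 - (23.56) = 37.94

37.94 dB


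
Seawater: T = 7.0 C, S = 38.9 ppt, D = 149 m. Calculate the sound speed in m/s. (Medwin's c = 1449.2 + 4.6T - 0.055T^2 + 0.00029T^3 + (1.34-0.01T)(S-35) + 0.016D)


c = 1449.2 + 4.6*7.0 - 0.055*7.0^2 + 0.00029*7.0^3 + (1.34 - 0.01*7.0)*(38.9 - 35) + 0.016*149 = 1486.14

1486.14 m/s


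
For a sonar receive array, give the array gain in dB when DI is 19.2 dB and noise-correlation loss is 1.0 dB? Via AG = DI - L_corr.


AG = DI - L_corr = 19.2 - 1.0 = 18.2

18.2 dB


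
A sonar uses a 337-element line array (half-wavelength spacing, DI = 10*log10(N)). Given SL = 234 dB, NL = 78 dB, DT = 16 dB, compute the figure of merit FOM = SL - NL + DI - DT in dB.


Step 1: DI = 10*log10(337) = 25.28 dB
Step 2: FOM = SL - NL + DI - DT = 234 - 78 + 25.28 - 16 = 165.28

165.28 dB


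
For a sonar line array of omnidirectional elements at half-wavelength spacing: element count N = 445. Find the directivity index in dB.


DI = 10*log10(445) = 26.48

26.48 dB


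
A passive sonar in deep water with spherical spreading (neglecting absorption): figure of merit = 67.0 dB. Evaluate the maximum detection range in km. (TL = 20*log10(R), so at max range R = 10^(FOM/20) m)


2.24 km


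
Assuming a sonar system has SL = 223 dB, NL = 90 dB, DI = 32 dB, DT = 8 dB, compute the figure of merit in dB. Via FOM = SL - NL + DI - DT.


FOM = SL - NL + DI - DT = 223 - 90 + 32 - 8 = 157

157 dB


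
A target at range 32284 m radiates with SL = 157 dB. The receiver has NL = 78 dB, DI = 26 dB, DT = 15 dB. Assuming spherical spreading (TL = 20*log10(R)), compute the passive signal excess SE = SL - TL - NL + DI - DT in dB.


Step 1: TL = 20*log10(32284) = 90.18 dB
Step 2: SE = 157 - 90.18 - 78 + 26 - 15 = -0.18

-0.18 dB


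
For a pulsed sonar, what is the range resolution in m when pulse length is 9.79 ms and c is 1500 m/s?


dR = c*tau/2 = 1500 * 9.79e-3 / 2 = 7.3425

7.3425 m


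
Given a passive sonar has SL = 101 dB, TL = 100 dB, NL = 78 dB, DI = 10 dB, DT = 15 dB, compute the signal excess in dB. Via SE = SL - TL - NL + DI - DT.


-82 dB


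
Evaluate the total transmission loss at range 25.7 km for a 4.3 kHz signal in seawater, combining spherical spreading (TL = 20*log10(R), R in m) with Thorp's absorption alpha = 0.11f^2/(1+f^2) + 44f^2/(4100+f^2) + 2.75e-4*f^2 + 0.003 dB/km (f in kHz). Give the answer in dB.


Step 1 (Thorp): alpha = 0.11*18.49/(1+18.49) + 44*18.49/(4100+18.49) + 2.75e-4*18.49 + 0.003 = 0.31 dB/km
Step 2: TL_spread = 20*log10(25700) = 88.2 dB
Step 3: TL_abs = alpha*R = 0.31 * 25.7 = 7.97 dB
Step 4: TL_total = 88.2 + 7.97 = 96.17

96.17 dB


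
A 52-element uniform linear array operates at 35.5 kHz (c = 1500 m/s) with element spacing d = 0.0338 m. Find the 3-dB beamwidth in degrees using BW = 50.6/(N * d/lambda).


Step 1: lambda = 1500/35500 = 0.04225 m
Step 2: d/lambda = 0.0338/0.04225 = 0.8
Step 3: BW = 50.6/(N * d/lambda) = 50.6/(52 * 0.8) = 1.22

1.22 deg


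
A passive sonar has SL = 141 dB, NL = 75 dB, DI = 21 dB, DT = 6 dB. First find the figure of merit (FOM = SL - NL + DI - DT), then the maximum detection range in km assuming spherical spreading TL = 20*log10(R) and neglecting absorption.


Step 1: FOM = SL - NL + DI - DT = 141 - 75 + 21 - 6 = 81 dB
Step 2: at max range FOM = TL = 20*log10(R), so R = 10^(81/20) = 11220.18 m = 11.22 km

11.22 km


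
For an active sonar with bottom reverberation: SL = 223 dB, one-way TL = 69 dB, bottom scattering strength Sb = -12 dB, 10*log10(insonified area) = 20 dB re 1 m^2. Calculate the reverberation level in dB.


RL = SL - 2*TL + Sb + 10*log10(A) = 223 - 2*69 + (-12) + 20 = 93

93 dB


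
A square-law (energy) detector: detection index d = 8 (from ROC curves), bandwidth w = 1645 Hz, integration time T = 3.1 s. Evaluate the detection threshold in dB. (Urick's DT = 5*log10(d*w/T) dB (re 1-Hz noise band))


18.14 dB


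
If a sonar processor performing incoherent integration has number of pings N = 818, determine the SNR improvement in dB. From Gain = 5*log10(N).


14.56 dB


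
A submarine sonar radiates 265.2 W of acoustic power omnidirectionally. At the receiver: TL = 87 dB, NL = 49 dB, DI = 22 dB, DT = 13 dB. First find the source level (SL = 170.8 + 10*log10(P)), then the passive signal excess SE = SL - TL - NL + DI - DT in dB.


Step 1: SL = 170.8 + 10*log10(265.2) = 195.04 dB
Step 2: SE = SL - TL - NL + DI - DT = 195.04 - 87 - 49 + 22 - 13 = 68.04

68.04 dB


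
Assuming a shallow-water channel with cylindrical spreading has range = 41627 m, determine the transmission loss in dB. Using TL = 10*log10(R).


TL = 10*log10(41627) = 46.19

46.19 dB


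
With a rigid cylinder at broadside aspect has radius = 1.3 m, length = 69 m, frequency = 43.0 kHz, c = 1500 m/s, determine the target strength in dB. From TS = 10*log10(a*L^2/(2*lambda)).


lambda = 1500/43000 = 0.03488 m
TS = 10*log10(1.3*69^2/(2*0.03488)) = 49.48

49.48 dB


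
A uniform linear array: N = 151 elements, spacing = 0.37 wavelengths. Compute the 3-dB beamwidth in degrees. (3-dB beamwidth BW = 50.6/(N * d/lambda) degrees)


BW = 50.6 / (151 * 0.37) = 50.6 / 55.87 = 0.91

0.91 deg


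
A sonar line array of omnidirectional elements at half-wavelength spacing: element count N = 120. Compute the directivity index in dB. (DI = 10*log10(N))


20.79 dB


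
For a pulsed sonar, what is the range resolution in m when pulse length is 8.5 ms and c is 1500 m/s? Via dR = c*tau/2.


dR = c*tau/2 = 1500 * 8.5e-3 / 2 = 6.375

6.375 m


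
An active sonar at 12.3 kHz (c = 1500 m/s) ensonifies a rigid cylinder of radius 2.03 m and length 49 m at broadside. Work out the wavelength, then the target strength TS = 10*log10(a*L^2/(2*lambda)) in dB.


Step 1: lambda = c/f = 1500/12300 = 0.12195 m
Step 2: TS = 10*log10(a*L^2/(2*lambda)) = 10*log10(2.03*49^2/(2*0.12195)) = 43.01

43.01 dB


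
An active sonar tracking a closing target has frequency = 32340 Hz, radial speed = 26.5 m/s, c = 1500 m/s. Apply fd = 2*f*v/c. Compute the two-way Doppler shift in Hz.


fd = 2*f*v/c = 2 * 32340 * 26.5 / 1500 = 1142.68

1142.68 Hz


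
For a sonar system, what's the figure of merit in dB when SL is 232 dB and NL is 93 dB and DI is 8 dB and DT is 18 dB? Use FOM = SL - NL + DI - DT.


FOM = SL - NL + DI - DT = 232 - 93 + 8 - 18 = 129

129 dB


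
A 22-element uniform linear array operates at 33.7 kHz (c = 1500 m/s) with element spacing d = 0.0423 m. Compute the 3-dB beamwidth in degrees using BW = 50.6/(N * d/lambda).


Step 1: lambda = 1500/33700 = 0.04451 m
Step 2: d/lambda = 0.0423/0.04451 = 0.9503
Step 3: BW = 50.6/(N * d/lambda) = 50.6/(22 * 0.9503) = 2.42

2.42 deg


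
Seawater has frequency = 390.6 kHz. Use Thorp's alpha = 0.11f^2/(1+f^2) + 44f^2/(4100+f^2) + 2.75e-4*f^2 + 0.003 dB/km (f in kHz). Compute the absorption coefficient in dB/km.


f^2 = 152568.36
alpha = 0.11*152568.36/(1+152568.36) + 44*152568.36/(4100+152568.36) + 2.75e-4*152568.36 + 0.003 = 84.918

84.918 dB/km


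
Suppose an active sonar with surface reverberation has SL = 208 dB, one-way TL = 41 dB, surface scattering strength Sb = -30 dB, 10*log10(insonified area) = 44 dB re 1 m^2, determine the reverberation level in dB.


RL = SL - 2*TL + Sb + 10*log10(A) = 208 - 2*41 + (-30) + 44 = 140

140 dB


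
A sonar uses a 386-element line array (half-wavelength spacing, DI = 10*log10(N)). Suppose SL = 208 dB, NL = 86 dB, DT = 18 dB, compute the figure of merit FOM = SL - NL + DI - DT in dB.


Step 1: DI = 10*log10(386) = 25.87 dB
Step 2: FOM = SL - NL + DI - DT = 208 - 86 + 25.87 - 18 = 129.87

129.87 dB


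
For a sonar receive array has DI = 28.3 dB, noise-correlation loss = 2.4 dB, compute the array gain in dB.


AG = DI - L_corr = 28.3 - 2.4 = 25.9

25.9 dB


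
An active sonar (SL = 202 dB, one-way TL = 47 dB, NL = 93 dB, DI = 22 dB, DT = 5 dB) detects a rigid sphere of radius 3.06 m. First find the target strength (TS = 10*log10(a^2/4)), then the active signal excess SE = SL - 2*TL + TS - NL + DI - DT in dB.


Step 1: TS = 10*log10(3.06^2/4) = 3.69 dB
Step 2: SE = SL - 2*TL + TS - NL + DI - DT = 202 - 2*47 + (3.69) - 93 + 22 - 5 = 35.69

35.69 dB


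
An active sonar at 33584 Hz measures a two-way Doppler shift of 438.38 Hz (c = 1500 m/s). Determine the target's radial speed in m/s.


9.79 m/s


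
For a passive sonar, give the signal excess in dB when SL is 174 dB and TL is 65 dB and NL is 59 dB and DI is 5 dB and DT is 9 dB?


46 dB


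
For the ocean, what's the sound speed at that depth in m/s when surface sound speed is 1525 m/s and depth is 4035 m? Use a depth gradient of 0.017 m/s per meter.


c = 1525 + 0.017 * 4035 = 1593.595

1593.595 m/s


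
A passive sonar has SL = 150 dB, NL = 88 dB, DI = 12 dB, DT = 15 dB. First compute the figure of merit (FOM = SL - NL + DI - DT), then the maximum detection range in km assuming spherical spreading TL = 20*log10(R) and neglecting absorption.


Step 1: FOM = SL - NL + DI - DT = 150 - 88 + 12 - 15 = 59 dB
Step 2: at max range FOM = TL = 20*log10(R), so R = 10^(59/20) = 891.25 m = 0.89 km

0.89 km


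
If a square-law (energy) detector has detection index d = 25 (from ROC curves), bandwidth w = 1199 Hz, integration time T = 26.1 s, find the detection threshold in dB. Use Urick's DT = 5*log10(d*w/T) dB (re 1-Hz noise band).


15.3 dB


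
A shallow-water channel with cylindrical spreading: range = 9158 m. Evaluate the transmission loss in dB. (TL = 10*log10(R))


TL = 10*log10(9158) = 39.62

39.62 dB


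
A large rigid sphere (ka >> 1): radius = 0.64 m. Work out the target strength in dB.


-9.9 dB


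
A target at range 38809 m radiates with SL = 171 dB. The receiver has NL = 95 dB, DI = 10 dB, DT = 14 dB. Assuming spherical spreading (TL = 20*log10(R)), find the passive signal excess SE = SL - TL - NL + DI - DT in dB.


-19.78 dB


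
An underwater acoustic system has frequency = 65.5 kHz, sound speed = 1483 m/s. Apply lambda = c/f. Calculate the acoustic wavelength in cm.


lambda = c/f = 1483 / 65500 = 0.0226 m = 2.26 cm

2.26 cm
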